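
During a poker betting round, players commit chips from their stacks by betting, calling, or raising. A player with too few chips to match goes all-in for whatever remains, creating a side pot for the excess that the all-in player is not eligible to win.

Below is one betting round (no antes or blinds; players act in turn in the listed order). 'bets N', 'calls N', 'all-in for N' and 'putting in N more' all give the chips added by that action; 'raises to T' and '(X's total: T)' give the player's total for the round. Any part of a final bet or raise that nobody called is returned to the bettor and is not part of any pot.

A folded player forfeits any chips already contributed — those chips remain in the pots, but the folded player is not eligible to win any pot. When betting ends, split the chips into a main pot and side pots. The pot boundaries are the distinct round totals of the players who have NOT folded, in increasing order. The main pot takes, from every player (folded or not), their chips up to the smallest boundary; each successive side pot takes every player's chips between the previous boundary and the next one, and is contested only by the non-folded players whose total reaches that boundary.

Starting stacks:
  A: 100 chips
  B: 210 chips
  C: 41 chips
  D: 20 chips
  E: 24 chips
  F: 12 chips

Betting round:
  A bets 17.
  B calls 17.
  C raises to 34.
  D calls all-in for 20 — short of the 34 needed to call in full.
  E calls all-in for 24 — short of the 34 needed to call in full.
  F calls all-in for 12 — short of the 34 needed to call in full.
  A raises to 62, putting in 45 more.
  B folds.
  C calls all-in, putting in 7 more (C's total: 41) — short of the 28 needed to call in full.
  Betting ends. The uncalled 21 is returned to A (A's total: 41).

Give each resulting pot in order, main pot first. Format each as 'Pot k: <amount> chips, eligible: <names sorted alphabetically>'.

Contributions (after 21 returned to A): A=41, B=17, C=41, D=20, E=24, F=12
Folded: B
Pot levels (distinct totals of non-folded players): 12, 20, 24, 41
Layer 1-12: 12 each from A, B, C, D, E, F = 12*6 = 72 chips; eligible A, C, D, E, F
Layer 13-20: A 8 + B 5 + C 8 + D 8 + E 8 = 37 chips; eligible A, C, D, E
Layer 21-24: 4 each from A, C, E = 4*3 = 12 chips; eligible A, C, E
Layer 25-41: 17 each from A, C = 17*2 = 34 chips; eligible A, C

Pot 1: 72 chips, eligible: A, C, D, E, F
Pot 2: 37 chips, eligible: A, C, D, E
Pot 3: 12 chips, eligible: A, C, E
Pot 4: 34 chips, eligible: A, C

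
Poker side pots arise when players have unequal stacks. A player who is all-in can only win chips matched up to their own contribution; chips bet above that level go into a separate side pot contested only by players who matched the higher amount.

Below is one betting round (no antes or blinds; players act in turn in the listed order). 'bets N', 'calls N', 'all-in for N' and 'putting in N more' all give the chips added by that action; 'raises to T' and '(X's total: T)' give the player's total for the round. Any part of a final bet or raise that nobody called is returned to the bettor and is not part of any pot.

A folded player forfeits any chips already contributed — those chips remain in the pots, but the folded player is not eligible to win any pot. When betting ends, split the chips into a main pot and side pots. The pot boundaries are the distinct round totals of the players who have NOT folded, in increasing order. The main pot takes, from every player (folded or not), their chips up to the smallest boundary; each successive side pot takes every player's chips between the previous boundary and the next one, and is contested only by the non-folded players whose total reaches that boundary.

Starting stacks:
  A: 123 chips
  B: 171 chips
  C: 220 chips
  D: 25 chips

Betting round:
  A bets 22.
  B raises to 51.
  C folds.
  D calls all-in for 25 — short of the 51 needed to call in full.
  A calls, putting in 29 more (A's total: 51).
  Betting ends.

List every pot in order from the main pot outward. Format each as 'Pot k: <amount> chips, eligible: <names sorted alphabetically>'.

Contributions: A=51, B=51, D=25
Folded: C
Pot levels (distinct totals of non-folded players): 25, 51
Layer 1-25: 25 each from A, B, D = 25*3 = 75 chips; eligible A, B, D
Layer 26-51: 26 each from A, B = 26*2 = 52 chips; eligible A, B

Pot 1: 75 chips, eligible: A, B, D
Pot 2: 52 chips, eligible: A, B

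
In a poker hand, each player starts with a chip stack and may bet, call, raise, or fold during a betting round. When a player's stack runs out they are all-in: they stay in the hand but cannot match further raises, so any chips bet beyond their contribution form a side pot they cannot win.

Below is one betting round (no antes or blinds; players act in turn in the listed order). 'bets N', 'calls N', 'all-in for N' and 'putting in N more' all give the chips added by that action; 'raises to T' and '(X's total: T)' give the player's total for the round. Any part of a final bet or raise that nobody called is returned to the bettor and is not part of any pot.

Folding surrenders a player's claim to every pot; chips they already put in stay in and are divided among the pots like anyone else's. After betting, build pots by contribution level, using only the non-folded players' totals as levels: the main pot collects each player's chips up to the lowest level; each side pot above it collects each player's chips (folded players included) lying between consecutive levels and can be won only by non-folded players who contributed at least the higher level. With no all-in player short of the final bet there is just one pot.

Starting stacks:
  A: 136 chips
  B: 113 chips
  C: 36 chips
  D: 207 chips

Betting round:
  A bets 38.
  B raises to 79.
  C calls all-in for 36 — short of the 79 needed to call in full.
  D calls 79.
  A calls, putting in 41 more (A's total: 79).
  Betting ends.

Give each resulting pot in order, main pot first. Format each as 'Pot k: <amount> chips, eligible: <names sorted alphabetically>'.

Pot 1: 144 chips, eligible: A, B, C, D
Pot 2: 129 chips, eligible: A, B, D

Derivation:
Contributions: A=79, B=79, C=36, D=79
Pot levels (distinct totals of non-folded players): 36, 79
Layer 1-36: 36 each from A, B, C, D = 36*4 = 144 chips; eligible A, B, C, D
Layer 37-79: 43 each from A, B, D = 43*3 = 129 chips; eligible A, B, D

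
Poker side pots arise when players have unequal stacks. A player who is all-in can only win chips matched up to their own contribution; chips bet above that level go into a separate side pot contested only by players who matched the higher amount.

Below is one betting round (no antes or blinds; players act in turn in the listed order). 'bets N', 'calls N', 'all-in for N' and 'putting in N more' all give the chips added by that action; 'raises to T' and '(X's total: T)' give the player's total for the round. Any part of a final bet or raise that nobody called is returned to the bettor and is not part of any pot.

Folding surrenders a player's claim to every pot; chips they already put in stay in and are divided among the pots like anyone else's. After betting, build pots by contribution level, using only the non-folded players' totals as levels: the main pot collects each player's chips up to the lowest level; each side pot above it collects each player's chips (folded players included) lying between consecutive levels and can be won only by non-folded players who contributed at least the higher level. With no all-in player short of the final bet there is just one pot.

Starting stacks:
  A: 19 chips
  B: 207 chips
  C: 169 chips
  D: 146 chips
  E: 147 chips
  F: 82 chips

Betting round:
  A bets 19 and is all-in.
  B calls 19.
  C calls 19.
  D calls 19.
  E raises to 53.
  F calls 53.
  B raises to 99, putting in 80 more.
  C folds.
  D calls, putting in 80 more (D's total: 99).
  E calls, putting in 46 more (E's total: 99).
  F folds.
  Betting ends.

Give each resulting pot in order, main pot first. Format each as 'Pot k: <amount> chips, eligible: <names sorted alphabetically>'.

Contributions: A=19, B=99, C=19, D=99, E=99, F=53
Folded: C, F
Pot levels (distinct totals of non-folded players): 19, 99
Layer 1-19: 19 each from A, B, C, D, E, F = 19*6 = 114 chips; eligible A, B, D, E
Layer 20-99: B 80 + D 80 + E 80 + F 34 = 274 chips; eligible B, D, E

Pot 1: 114 chips, eligible: A, B, D, E
Pot 2: 274 chips, eligible: B, D, E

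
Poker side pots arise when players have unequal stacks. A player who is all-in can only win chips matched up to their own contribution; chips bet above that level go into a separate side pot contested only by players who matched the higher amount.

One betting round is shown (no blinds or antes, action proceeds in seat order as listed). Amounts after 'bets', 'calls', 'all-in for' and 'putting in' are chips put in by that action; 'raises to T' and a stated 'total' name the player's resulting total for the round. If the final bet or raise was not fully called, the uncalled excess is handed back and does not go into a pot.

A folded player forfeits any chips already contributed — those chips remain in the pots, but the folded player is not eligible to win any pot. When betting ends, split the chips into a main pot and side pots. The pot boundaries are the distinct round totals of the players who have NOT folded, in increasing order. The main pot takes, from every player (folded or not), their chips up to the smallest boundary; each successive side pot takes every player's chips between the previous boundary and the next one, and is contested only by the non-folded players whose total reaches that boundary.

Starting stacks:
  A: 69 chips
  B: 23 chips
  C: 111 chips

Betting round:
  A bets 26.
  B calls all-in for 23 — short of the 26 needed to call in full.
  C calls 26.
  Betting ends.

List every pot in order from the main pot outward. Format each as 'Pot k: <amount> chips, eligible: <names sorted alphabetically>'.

Contributions: A=26, B=23, C=26
Pot levels (distinct totals of non-folded players): 23, 26
Layer 1-23: 23 each from A, B, C = 23*3 = 69 chips; eligible A, B, C
Layer 24-26: 3 each from A, C = 3*2 = 6 chips; eligible A, C

Pot 1: 69 chips, eligible: A, B, C
Pot 2: 6 chips, eligible: A, C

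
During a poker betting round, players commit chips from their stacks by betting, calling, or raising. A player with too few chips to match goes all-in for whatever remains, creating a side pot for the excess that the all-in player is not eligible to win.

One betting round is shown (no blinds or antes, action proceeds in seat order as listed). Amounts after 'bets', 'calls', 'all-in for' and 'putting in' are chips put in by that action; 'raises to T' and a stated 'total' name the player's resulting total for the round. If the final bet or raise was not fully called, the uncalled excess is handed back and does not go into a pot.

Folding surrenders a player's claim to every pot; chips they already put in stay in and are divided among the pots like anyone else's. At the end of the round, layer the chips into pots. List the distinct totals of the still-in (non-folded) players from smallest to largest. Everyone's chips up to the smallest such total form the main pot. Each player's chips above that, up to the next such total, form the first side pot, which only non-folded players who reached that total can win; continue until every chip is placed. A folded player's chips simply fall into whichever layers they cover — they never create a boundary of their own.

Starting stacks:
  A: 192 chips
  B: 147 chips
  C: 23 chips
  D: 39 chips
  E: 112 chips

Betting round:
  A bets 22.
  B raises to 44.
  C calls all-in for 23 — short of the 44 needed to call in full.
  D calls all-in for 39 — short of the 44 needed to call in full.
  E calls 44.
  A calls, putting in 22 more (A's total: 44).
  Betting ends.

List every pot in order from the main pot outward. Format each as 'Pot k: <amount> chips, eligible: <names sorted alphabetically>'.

Pot 1: 115 chips, eligible: A, B, C, D, E
Pot 2: 64 chips, eligible: A, B, D, E
Pot 3: 15 chips, eligible: A, B, E

Derivation:
Contributions: A=44, B=44, C=23, D=39, E=44
Pot levels (distinct totals of non-folded players): 23, 39, 44
Layer 1-23: 23 each from A, B, C, D, E = 23*5 = 115 chips; eligible A, B, C, D, E
Layer 24-39: 16 each from A, B, D, E = 16*4 = 64 chips; eligible A, B, D, E
Layer 40-44: 5 each from A, B, E = 5*3 = 15 chips; eligible A, B, E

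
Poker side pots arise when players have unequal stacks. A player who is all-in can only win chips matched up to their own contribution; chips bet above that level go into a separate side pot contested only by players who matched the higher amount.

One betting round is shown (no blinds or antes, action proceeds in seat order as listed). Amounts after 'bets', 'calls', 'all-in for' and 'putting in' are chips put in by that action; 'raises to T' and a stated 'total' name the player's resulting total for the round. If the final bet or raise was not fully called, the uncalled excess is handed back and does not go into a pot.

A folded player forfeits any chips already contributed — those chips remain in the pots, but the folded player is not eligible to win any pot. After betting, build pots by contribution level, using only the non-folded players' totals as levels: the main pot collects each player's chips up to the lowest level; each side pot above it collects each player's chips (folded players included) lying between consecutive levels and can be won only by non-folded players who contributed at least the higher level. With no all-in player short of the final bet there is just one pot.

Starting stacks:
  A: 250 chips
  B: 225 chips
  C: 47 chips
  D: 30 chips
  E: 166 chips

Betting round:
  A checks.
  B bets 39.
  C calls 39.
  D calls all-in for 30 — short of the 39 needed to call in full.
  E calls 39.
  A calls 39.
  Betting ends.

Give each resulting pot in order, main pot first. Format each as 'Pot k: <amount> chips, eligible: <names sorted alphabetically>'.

Pot 1: 150 chips, eligible: A, B, C, D, E
Pot 2: 36 chips, eligible: A, B, C, E

Derivation:
Contributions: A=39, B=39, C=39, D=30, E=39
Pot levels (distinct totals of non-folded players): 30, 39
Layer 1-30: 30 each from A, B, C, D, E = 30*5 = 150 chips; eligible A, B, C, D, E
Layer 31-39: 9 each from A, B, C, E = 9*4 = 36 chips; eligible A, B, C, E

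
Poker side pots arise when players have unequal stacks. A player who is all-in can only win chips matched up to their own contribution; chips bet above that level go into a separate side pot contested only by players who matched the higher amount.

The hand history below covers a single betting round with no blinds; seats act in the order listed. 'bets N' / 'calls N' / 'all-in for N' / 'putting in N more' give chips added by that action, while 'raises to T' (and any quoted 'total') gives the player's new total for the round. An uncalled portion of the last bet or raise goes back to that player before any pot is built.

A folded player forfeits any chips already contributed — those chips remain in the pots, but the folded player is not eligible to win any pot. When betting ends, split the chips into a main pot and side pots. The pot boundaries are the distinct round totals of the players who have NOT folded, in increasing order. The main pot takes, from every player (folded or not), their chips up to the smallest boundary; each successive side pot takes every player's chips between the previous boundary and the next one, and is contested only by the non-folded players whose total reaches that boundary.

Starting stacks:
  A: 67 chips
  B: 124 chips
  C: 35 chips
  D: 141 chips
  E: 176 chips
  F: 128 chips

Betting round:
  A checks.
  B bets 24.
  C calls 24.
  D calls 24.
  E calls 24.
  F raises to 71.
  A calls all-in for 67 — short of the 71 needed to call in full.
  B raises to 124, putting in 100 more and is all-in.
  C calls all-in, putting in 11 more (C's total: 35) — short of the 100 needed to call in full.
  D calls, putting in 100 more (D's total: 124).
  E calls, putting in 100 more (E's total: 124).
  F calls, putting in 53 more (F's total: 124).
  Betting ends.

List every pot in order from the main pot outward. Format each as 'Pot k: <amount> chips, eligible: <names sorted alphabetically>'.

Pot 1: 210 chips, eligible: A, B, C, D, E, F
Pot 2: 160 chips, eligible: A, B, D, E, F
Pot 3: 228 chips, eligible: B, D, E, F

Derivation:
Contributions: A=67, B=124, C=35, D=124, E=124, F=124
Pot levels (distinct totals of non-folded players): 35, 67, 124
Layer 1-35: 35 each from A, B, C, D, E, F = 35*6 = 210 chips; eligible A, B, C, D, E, F
Layer 36-67: 32 each from A, B, D, E, F = 32*5 = 160 chips; eligible A, B, D, E, F
Layer 68-124: 57 each from B, D, E, F = 57*4 = 228 chips; eligible B, D, E, F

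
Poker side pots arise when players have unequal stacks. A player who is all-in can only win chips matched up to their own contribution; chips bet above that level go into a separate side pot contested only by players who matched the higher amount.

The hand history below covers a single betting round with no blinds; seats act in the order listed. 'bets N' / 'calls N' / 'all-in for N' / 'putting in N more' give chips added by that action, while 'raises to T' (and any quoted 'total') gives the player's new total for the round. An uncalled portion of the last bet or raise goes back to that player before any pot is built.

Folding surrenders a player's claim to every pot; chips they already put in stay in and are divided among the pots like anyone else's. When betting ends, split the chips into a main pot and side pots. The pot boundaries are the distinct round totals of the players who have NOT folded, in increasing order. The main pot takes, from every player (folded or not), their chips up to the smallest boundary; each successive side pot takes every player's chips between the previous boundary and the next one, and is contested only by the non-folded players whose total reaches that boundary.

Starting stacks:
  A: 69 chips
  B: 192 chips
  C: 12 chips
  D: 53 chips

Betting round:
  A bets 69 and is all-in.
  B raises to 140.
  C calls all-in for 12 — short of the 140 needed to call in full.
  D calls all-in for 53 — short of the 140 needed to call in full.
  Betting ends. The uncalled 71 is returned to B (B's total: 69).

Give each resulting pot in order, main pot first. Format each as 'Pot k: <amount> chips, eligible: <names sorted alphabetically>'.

Contributions (after 71 returned to B): A=69, B=69, C=12, D=53
Pot levels (distinct totals of non-folded players): 12, 53, 69
Layer 1-12: 12 each from A, B, C, D = 12*4 = 48 chips; eligible A, B, C, D
Layer 13-53: 41 each from A, B, D = 41*3 = 123 chips; eligible A, B, D
Layer 54-69: 16 each from A, B = 16*2 = 32 chips; eligible A, B

Pot 1: 48 chips, eligible: A, B, C, D
Pot 2: 123 chips, eligible: A, B, D
Pot 3: 32 chips, eligible: A, B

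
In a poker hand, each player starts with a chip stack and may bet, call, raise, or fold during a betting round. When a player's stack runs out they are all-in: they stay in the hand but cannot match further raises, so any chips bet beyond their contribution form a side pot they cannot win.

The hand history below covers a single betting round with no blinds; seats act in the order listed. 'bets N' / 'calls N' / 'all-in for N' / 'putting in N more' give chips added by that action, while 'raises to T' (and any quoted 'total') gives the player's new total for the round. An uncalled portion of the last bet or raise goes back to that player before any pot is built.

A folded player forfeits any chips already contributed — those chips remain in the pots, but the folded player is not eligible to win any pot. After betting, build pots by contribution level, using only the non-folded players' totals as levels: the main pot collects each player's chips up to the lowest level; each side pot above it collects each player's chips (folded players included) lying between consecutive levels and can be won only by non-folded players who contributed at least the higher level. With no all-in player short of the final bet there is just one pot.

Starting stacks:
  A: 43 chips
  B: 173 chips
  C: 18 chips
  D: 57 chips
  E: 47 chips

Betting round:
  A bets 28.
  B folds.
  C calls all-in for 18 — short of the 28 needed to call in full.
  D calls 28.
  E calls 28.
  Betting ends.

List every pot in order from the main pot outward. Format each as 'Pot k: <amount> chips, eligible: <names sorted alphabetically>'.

Contributions: A=28, C=18, D=28, E=28
Folded: B
Pot levels (distinct totals of non-folded players): 18, 28
Layer 1-18: 18 each from A, C, D, E = 18*4 = 72 chips; eligible A, C, D, E
Layer 19-28: 10 each from A, D, E = 10*3 = 30 chips; eligible A, D, E

Pot 1: 72 chips, eligible: A, C, D, E
Pot 2: 30 chips, eligible: A, D, E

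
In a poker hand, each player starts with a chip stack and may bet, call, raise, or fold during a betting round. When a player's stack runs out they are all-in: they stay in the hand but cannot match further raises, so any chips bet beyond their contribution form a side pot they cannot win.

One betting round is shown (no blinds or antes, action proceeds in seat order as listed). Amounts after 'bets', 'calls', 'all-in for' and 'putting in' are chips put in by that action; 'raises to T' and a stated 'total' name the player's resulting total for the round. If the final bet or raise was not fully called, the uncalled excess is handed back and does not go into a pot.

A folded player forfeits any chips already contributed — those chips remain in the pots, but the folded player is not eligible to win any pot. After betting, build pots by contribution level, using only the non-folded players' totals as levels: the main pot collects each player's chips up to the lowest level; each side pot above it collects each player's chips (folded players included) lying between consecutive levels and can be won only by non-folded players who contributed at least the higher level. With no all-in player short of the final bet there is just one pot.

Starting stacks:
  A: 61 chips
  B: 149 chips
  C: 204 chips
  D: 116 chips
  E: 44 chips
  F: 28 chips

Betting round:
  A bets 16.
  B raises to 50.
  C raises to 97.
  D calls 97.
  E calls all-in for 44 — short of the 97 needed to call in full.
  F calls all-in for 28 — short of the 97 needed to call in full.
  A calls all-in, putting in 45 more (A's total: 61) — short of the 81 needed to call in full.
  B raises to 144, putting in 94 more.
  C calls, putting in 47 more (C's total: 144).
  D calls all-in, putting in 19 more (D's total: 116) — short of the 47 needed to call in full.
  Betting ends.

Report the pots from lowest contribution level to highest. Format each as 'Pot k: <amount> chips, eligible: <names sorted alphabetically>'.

Pot 1: 168 chips, eligible: A, B, C, D, E, F
Pot 2: 80 chips, eligible: A, B, C, D, E
Pot 3: 68 chips, eligible: A, B, C, D
Pot 4: 165 chips, eligible: B, C, D
Pot 5: 56 chips, eligible: B, C

Derivation:
Contributions: A=61, B=144, C=144, D=116, E=44, F=28
Pot levels (distinct totals of non-folded players): 28, 44, 61, 116, 144
Layer 1-28: 28 each from A, B, C, D, E, F = 28*6 = 168 chips; eligible A, B, C, D, E, F
Layer 29-44: 16 each from A, B, C, D, E = 16*5 = 80 chips; eligible A, B, C, D, E
Layer 45-61: 17 each from A, B, C, D = 17*4 = 68 chips; eligible A, B, C, D
Layer 62-116: 55 each from B, C, D = 55*3 = 165 chips; eligible B, C, D
Layer 117-144: 28 each from B, C = 28*2 = 56 chips; eligible B, C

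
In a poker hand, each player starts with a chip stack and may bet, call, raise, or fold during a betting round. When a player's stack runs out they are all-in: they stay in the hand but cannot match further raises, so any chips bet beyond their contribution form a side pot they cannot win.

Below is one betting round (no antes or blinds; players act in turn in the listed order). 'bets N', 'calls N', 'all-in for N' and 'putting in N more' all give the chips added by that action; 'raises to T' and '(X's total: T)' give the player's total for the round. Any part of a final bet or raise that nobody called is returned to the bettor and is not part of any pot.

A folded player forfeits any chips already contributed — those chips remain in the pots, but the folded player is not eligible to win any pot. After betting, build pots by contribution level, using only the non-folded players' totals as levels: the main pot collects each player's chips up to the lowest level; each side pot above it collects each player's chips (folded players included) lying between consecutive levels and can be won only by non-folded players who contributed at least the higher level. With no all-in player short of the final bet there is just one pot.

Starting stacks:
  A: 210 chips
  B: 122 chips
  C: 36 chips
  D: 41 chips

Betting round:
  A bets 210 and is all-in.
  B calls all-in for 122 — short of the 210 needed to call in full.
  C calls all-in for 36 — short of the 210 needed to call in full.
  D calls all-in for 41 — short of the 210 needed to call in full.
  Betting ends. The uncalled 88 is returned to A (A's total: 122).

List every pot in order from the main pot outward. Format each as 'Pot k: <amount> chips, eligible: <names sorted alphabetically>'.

Pot 1: 144 chips, eligible: A, B, C, D
Pot 2: 15 chips, eligible: A, B, D
Pot 3: 162 chips, eligible: A, B

Derivation:
Contributions (after 88 returned to A): A=122, B=122, C=36, D=41
Pot levels (distinct totals of non-folded players): 36, 41, 122
Layer 1-36: 36 each from A, B, C, D = 36*4 = 144 chips; eligible A, B, C, D
Layer 37-41: 5 each from A, B, D = 5*3 = 15 chips; eligible A, B, D
Layer 42-122: 81 each from A, B = 81*2 = 162 chips; eligible A, B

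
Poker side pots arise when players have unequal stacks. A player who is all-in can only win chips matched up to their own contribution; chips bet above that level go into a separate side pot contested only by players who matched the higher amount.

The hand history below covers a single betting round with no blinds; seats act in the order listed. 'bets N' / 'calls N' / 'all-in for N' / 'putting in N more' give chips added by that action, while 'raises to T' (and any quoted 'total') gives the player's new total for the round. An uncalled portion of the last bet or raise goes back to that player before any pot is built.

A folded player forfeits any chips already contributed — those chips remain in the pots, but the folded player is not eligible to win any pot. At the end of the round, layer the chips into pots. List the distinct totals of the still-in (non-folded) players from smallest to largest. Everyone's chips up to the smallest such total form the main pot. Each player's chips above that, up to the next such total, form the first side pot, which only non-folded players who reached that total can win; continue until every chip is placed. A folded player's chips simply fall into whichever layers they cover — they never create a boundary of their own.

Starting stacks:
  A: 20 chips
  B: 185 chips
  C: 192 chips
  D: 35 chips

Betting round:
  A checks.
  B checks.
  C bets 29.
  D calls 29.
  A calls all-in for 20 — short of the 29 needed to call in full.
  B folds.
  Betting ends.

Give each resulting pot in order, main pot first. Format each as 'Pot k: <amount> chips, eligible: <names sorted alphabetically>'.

Pot 1: 60 chips, eligible: A, C, D
Pot 2: 18 chips, eligible: C, D

Derivation:
Contributions: A=20, C=29, D=29
Folded: B
Pot levels (distinct totals of non-folded players): 20, 29
Layer 1-20: 20 each from A, C, D = 20*3 = 60 chips; eligible A, C, D
Layer 21-29: 9 each from C, D = 9*2 = 18 chips; eligible C, D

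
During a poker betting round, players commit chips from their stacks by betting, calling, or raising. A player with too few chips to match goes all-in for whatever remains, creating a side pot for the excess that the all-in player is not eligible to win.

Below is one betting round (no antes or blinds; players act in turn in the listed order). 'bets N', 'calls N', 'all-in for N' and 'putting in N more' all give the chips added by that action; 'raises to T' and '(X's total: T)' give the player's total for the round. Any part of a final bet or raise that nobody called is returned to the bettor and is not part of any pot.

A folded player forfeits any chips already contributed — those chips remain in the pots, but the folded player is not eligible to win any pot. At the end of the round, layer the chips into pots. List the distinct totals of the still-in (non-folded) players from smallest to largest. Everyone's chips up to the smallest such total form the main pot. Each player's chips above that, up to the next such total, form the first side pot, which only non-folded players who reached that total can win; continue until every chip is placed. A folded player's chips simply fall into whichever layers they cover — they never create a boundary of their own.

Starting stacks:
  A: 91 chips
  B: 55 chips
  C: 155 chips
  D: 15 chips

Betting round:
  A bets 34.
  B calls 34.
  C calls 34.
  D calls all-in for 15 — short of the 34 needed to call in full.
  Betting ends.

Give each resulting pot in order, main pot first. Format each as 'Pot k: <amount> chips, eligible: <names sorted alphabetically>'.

Pot 1: 60 chips, eligible: A, B, C, D
Pot 2: 57 chips, eligible: A, B, C

Derivation:
Contributions: A=34, B=34, C=34, D=15
Pot levels (distinct totals of non-folded players): 15, 34
Layer 1-15: 15 each from A, B, C, D = 15*4 = 60 chips; eligible A, B, C, D
Layer 16-34: 19 each from A, B, C = 19*3 = 57 chips; eligible A, B, C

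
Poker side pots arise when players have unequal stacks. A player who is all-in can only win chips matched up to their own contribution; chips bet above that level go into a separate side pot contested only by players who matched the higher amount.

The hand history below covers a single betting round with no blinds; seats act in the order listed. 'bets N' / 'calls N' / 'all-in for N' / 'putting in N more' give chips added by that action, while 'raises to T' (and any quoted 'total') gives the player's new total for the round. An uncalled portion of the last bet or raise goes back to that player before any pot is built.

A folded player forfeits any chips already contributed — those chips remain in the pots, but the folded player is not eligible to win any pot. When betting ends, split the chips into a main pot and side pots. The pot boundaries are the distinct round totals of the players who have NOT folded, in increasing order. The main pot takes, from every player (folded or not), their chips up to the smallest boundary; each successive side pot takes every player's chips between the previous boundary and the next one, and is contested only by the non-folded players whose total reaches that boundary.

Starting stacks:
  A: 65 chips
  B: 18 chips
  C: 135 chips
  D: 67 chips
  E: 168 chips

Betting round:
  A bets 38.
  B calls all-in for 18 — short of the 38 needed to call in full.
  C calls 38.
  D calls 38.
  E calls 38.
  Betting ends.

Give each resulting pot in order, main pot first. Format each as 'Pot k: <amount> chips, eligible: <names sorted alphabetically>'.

Contributions: A=38, B=18, C=38, D=38, E=38
Pot levels (distinct totals of non-folded players): 18, 38
Layer 1-18: 18 each from A, B, C, D, E = 18*5 = 90 chips; eligible A, B, C, D, E
Layer 19-38: 20 each from A, C, D, E = 20*4 = 80 chips; eligible A, C, D, E

Pot 1: 90 chips, eligible: A, B, C, D, E
Pot 2: 80 chips, eligible: A, C, D, E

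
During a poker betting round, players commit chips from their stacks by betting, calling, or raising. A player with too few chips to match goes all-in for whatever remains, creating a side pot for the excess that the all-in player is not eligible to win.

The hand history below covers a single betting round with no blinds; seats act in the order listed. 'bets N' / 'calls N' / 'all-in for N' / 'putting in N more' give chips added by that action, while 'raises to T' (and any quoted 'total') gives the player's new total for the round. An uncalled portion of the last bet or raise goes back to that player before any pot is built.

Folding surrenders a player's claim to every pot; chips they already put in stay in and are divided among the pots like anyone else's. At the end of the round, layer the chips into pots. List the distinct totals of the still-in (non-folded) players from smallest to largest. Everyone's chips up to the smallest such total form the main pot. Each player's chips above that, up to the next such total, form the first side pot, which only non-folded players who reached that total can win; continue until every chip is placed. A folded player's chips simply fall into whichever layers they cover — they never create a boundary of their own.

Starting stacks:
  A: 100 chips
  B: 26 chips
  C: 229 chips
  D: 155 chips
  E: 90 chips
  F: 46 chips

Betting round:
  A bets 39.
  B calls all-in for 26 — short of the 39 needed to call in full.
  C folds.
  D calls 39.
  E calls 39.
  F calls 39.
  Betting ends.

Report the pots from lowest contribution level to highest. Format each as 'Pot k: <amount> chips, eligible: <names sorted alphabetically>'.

Contributions: A=39, B=26, D=39, E=39, F=39
Folded: C
Pot levels (distinct totals of non-folded players): 26, 39
Layer 1-26: 26 each from A, B, D, E, F = 26*5 = 130 chips; eligible A, B, D, E, F
Layer 27-39: 13 each from A, D, E, F = 13*4 = 52 chips; eligible A, D, E, F

Pot 1: 130 chips, eligible: A, B, D, E, F
Pot 2: 52 chips, eligible: A, D, E, F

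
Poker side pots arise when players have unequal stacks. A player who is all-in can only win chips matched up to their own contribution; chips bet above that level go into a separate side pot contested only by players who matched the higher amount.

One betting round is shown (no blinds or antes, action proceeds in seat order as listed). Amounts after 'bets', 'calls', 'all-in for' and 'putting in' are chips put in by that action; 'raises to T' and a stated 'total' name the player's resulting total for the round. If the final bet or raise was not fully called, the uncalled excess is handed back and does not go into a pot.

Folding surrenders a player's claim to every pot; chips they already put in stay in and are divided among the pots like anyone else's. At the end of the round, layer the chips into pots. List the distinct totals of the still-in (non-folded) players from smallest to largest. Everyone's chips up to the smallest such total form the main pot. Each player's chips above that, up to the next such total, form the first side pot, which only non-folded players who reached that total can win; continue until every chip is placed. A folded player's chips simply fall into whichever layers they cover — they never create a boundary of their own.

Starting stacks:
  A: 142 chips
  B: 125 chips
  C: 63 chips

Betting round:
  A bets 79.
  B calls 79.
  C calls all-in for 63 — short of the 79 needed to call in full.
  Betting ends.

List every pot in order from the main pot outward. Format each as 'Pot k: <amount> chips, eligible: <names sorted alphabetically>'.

Contributions: A=79, B=79, C=63
Pot levels (distinct totals of non-folded players): 63, 79
Layer 1-63: 63 each from A, B, C = 63*3 = 189 chips; eligible A, B, C
Layer 64-79: 16 each from A, B = 16*2 = 32 chips; eligible A, B

Pot 1: 189 chips, eligible: A, B, C
Pot 2: 32 chips, eligible: A, B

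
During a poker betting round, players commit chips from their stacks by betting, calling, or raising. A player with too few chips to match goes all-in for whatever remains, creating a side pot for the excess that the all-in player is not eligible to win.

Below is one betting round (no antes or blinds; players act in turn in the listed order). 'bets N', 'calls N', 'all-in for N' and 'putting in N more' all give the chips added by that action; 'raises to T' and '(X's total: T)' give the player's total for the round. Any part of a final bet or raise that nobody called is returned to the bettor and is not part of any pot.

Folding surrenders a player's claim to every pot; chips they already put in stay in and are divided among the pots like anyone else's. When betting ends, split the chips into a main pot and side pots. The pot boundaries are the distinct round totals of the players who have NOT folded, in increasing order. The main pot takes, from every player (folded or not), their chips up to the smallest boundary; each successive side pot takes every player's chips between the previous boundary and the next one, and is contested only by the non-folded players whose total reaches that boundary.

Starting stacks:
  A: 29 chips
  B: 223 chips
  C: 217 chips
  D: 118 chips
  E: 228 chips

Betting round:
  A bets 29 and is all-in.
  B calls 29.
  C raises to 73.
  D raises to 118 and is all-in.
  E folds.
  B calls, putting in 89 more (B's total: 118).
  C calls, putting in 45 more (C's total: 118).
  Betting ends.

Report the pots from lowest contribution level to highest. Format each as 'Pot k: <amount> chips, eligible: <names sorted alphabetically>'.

Pot 1: 116 chips, eligible: A, B, C, D
Pot 2: 267 chips, eligible: B, C, D

Derivation:
Contributions: A=29, B=118, C=118, D=118
Folded: E
Pot levels (distinct totals of non-folded players): 29, 118
Layer 1-29: 29 each from A, B, C, D = 29*4 = 116 chips; eligible A, B, C, D
Layer 30-118: 89 each from B, C, D = 89*3 = 267 chips; eligible B, C, D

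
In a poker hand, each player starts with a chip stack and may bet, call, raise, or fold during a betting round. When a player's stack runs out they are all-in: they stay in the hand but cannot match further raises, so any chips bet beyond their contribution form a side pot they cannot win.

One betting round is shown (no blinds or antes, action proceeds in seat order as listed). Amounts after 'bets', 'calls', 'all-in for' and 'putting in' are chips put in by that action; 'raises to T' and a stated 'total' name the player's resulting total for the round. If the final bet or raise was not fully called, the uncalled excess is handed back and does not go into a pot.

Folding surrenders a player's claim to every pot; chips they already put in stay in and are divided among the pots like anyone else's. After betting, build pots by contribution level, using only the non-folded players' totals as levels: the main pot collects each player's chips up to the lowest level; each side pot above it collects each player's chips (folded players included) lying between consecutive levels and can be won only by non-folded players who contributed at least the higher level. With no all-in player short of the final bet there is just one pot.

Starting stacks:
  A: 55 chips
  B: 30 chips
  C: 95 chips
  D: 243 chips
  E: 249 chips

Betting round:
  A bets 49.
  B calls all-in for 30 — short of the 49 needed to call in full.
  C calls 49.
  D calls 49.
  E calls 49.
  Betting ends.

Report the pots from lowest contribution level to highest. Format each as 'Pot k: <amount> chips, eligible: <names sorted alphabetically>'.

Pot 1: 150 chips, eligible: A, B, C, D, E
Pot 2: 76 chips, eligible: A, C, D, E

Derivation:
Contributions: A=49, B=30, C=49, D=49, E=49
Pot levels (distinct totals of non-folded players): 30, 49
Layer 1-30: 30 each from A, B, C, D, E = 30*5 = 150 chips; eligible A, B, C, D, E
Layer 31-49: 19 each from A, C, D, E = 19*4 = 76 chips; eligible A, C, D, E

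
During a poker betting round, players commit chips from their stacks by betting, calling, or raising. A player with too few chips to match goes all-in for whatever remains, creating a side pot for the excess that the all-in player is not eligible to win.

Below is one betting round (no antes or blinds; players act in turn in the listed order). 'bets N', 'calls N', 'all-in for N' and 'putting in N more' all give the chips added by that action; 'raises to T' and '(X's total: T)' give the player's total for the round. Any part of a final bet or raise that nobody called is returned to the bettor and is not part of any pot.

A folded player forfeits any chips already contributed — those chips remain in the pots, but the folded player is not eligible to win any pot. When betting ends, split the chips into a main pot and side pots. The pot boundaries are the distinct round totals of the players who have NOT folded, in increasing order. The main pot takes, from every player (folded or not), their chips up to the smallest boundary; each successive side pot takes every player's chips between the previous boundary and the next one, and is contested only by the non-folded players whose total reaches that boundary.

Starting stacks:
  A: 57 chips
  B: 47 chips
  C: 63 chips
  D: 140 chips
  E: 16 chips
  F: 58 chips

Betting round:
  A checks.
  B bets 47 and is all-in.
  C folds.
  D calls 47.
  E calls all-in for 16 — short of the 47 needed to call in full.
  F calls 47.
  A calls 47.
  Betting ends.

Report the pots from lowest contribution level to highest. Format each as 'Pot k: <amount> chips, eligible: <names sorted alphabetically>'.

Contributions: A=47, B=47, D=47, E=16, F=47
Folded: C
Pot levels (distinct totals of non-folded players): 16, 47
Layer 1-16: 16 each from A, B, D, E, F = 16*5 = 80 chips; eligible A, B, D, E, F
Layer 17-47: 31 each from A, B, D, F = 31*4 = 124 chips; eligible A, B, D, F

Pot 1: 80 chips, eligible: A, B, D, E, F
Pot 2: 124 chips, eligible: A, B, D, F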